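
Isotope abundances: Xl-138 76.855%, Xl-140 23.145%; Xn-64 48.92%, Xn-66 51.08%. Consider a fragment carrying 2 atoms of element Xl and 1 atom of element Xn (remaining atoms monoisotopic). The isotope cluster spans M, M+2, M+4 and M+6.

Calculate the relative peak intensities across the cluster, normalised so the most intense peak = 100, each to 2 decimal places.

Element Xl pattern (n=2): 0.5906691 : 0.35576179 : 0.0535691
Element Xn pattern (n=1): 0.4892 : 0.5108
Convolve the two distributions (both contribute in 2-u steps):
  M: 0.5906691×0.4892 = 0.288955
  M+2: 0.5906691×0.5108 + 0.35576179×0.4892 = 0.475752
  M+4: 0.35576179×0.5108 + 0.0535691×0.4892 = 0.207929
  M+6: 0.0535691×0.5108 = 0.027363
Scale to base peak (0.475752) = 100: 60.74 : 100.00 : 43.71 : 5.75

60.74 : 100.00 : 43.71 : 5.75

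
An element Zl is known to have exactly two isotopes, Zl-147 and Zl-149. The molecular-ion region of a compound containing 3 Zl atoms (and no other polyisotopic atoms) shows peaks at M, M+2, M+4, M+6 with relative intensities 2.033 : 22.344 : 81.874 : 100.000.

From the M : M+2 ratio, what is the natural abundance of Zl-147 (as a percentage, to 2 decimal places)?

21.44%

Let p = fractional abundance of Zl-147. I(M+2)/I(M) = [C(3,1)·p^2·(1−p)] / p^3 = 3·(1−p)/p = 22.344/2.033 = 10.9907
(1−p)/p = 10.9907/3 = 3.6636  ⇒  p = 1/(1 + 3.6636) = 0.2144
Zl-147: 21.44%, Zl-149: 78.56%.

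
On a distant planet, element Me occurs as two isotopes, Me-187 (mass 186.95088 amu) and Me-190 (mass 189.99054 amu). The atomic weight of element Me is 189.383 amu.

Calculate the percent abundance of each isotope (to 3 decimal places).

Me-187: 19.987%, Me-190: 80.013%

Writing the weighted mean with unknown fraction x of Me-187:
186.95088·x + 189.99054·(1 − x) = 189.383
(186.95088 − 189.99054)·x = 189.383 − 189.99054
x = -0.60754 / -3.03966 = 0.19987 → 19.987% Me-187, 80.013% Me-190.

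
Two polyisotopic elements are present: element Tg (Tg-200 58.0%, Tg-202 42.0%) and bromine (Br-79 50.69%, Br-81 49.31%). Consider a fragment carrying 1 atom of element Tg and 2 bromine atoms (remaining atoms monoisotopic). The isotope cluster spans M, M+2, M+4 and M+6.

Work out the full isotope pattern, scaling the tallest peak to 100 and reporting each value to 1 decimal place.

Element Tg pattern (n=1): 0.5800 : 0.4200
Bromine pattern (n=2): 0.25694761 : 0.49990478 : 0.24314761
Convolve the two distributions (both contribute in 2-u steps):
  M: 0.5800×0.25694761 = 0.149030
  M+2: 0.5800×0.49990478 + 0.4200×0.25694761 = 0.397863
  M+4: 0.5800×0.24314761 + 0.4200×0.49990478 = 0.350986
  M+6: 0.4200×0.24314761 = 0.102122
Scale to base peak (0.397863) = 100: 37.5 : 100.0 : 88.2 : 25.7

37.5 : 100.0 : 88.2 : 25.7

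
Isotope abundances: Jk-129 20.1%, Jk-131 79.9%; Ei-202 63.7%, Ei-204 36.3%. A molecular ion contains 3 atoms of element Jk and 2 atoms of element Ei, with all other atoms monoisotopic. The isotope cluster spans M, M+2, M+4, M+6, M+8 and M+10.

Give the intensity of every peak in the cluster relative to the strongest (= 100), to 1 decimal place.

Element Jk pattern (n=3): 0.0081206 : 0.0968412 : 0.3849558 : 0.5100824
Element Ei pattern (n=2): 0.405769 : 0.462462 : 0.131769
Convolve the two distributions (both contribute in 2-u steps):
  M: 0.0081206×0.405769 = 0.003295
  M+2: 0.0081206×0.462462 + 0.0968412×0.405769 = 0.043051
  M+4: 0.0081206×0.131769 + 0.0968412×0.462462 + 0.3849558×0.405769 = 0.202059
  M+6: 0.0968412×0.131769 + 0.3849558×0.462462 + 0.5100824×0.405769 = 0.397764
  M+8: 0.3849558×0.131769 + 0.5100824×0.462462 = 0.286619
  M+10: 0.5100824×0.131769 = 0.067213
Scale to base peak (0.397764) = 100: 0.8 : 10.8 : 50.8 : 100.0 : 72.1 : 16.9

0.8 : 10.8 : 50.8 : 100.0 : 72.1 : 16.9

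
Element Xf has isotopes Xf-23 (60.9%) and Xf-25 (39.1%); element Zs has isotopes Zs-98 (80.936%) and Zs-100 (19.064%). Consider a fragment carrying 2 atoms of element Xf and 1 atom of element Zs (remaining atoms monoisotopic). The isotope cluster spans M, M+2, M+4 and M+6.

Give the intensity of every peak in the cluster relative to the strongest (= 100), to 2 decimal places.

65.81 : 100.00 : 47.03 : 6.39

Element Xf pattern (n=2): 0.370881 : 0.476238 : 0.152881
Element Zs pattern (n=1): 0.80936 : 0.19064
Convolve the two distributions (both contribute in 2-u steps):
  M: 0.370881×0.80936 = 0.300176
  M+2: 0.370881×0.19064 + 0.476238×0.80936 = 0.456153
  M+4: 0.476238×0.19064 + 0.152881×0.80936 = 0.214526
  M+6: 0.152881×0.19064 = 0.029145
Scale to base peak (0.456153) = 100: 65.81 : 100.00 : 47.03 : 6.39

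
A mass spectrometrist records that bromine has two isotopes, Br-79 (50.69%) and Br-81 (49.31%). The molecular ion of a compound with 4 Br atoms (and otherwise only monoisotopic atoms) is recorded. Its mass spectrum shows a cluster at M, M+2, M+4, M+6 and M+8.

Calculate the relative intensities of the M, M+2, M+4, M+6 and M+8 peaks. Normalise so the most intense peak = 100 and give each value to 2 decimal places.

17.61 : 68.53 : 100.00 : 64.85 : 15.77

The 4 Br atoms are independent, so intensities follow the terms of (0.5069 + 0.4931)^4.
P(M) = 0.5069^4 = 0.066022
P(M+2) = 4 × 0.5069^3 × 0.4931^1 = 0.256899
P(M+4) = 6 × 0.5069^2 × 0.4931^2 = 0.374857
P(M+6) = 4 × 0.5069^1 × 0.4931^3 = 0.243101
P(M+8) = 0.4931^4 = 0.059121
The M+4 peak is largest (0.374857); scaling to 100 gives 17.61 : 68.53 : 100.00 : 64.85 : 15.77.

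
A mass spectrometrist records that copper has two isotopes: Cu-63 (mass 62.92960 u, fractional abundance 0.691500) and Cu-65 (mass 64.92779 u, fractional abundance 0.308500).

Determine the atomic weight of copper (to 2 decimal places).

63.55 u

Average mass = Σ (abundance × isotope mass) = 0.691500 × 62.92960 + 0.308500 × 64.92779
= 43.515818 + 20.030223 = 63.546041 u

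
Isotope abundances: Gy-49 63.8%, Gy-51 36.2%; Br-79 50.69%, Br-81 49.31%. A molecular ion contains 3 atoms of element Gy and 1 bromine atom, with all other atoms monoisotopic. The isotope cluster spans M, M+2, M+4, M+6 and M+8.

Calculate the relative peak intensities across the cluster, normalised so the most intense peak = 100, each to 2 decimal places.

37.38 : 100.00 : 98.01 : 41.95 : 6.64

Element Gy pattern (n=3): 0.25969407 : 0.44204978 : 0.25081822 : 0.04743793
Bromine pattern (n=1): 0.5069 : 0.4931
Convolve the two distributions (both contribute in 2-u steps):
  M: 0.25969407×0.5069 = 0.131639
  M+2: 0.25969407×0.4931 + 0.44204978×0.5069 = 0.352130
  M+4: 0.44204978×0.4931 + 0.25081822×0.5069 = 0.345115
  M+6: 0.25081822×0.4931 + 0.04743793×0.5069 = 0.147725
  M+8: 0.04743793×0.4931 = 0.023392
Scale to base peak (0.352130) = 100: 37.38 : 100.00 : 98.01 : 41.95 : 6.64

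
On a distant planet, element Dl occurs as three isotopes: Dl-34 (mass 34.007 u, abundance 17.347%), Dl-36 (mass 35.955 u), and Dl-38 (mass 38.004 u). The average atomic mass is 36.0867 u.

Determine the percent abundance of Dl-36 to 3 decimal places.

Let x and y be the fractions of Dl-36 and Dl-38. Then x + y = 1 − 0.17347 = 0.82653 and 35.955x + 38.004y = 36.0867 − 0.17347×34.007 = 30.18750571.
Substituting: 35.955x + 38.004(0.82653 − x) = 30.18750571
(35.955 − 38.004)x = -1.22394041  ⇒  x = 0.59734, y = 0.22919
Dl-36: 59.734%, Dl-38: 22.919%.

59.734%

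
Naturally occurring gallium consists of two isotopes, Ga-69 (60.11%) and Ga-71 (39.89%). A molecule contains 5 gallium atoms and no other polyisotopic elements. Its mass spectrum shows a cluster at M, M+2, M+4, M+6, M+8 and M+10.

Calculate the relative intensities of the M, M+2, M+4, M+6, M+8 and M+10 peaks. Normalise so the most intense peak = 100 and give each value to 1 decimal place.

Each Ga atom is independently Ga-69 (p = 0.6011) or Ga-71 (q = 0.3989); the cluster is the binomial expansion (p + q)^5.
P(M) = 0.6011^5 = 0.078475
P(M+2) = 5 × 0.6011^4 × 0.3989^1 = 0.260388
P(M+4) = 10 × 0.6011^3 × 0.3989^2 = 0.345596
P(M+6) = 10 × 0.6011^2 × 0.3989^3 = 0.229343
P(M+8) = 5 × 0.6011^1 × 0.3989^4 = 0.076098
P(M+10) = 0.3989^5 = 0.010100
The M+4 peak is largest (0.345596); scaling to 100 gives 22.7 : 75.3 : 100.0 : 66.4 : 22.0 : 2.9.

22.7 : 75.3 : 100.0 : 66.4 : 22.0 : 2.9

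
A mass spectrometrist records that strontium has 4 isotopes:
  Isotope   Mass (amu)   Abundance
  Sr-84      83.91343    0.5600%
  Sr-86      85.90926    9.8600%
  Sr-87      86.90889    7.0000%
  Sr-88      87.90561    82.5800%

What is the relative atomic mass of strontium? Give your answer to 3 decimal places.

The abundance-weighted mean is 0.005600 × 83.91343 + 0.098600 × 85.90926 + 0.070000 × 86.90889 + 0.825800 × 87.90561
= 0.469915 + 8.470653 + 6.083622 + 72.592453 = 87.616643 amu

87.617 amu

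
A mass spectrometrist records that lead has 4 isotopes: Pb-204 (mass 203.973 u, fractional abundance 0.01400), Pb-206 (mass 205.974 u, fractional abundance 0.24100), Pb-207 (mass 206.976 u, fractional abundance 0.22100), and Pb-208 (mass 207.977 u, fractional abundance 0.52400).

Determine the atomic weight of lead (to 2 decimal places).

The abundance-weighted mean is 0.01400 × 203.973 + 0.24100 × 205.974 + 0.22100 × 206.976 + 0.52400 × 207.977
= 2.8556 + 49.6397 + 45.7417 + 108.9799 = 207.2169 u

207.22 u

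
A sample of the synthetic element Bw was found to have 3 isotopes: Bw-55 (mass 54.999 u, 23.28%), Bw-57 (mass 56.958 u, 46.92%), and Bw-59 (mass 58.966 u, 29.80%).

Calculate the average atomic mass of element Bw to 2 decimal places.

57.10 u

Weight each isotope mass by its fractional abundance: 0.2328 × 54.999 + 0.4692 × 56.958 + 0.2980 × 58.966
= 12.8038 + 26.7247 + 17.5719 = 57.1004 u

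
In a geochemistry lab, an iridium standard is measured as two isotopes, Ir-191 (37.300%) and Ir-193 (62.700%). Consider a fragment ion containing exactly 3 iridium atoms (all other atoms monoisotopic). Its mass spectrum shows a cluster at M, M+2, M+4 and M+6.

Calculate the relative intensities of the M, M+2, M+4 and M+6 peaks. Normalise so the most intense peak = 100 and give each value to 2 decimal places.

11.80 : 59.49 : 100.00 : 56.03

Expanding (0.37300 + 0.62700)^3:
P(M) = 0.37300^3 = 0.051895
P(M+2) = 3 × 0.37300^2 × 0.62700^1 = 0.261702
P(M+4) = 3 × 0.37300^1 × 0.62700^2 = 0.439911
P(M+6) = 0.62700^3 = 0.246492
The M+4 peak is largest (0.439911); scaling to 100 gives 11.80 : 59.49 : 100.00 : 56.03.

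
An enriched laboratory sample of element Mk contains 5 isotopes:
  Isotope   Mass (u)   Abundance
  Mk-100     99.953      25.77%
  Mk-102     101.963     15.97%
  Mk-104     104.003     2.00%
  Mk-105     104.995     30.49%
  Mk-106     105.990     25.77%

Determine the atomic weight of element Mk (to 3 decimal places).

The abundance-weighted mean is 0.2577 × 99.953 + 0.1597 × 101.963 + 0.0200 × 104.003 + 0.3049 × 104.995 + 0.2577 × 105.990
= 25.7579 + 16.2835 + 2.0801 + 32.0130 + 27.3136 = 103.4481 u

103.448 u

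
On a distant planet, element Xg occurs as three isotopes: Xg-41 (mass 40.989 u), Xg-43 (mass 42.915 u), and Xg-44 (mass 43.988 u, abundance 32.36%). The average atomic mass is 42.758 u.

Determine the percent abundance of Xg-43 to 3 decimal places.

41.460%

The remaining 67.64% is split between Xg-41 (fraction x) and Xg-43 (fraction 0.6764 − x).
Substituting: 40.989x + 42.915(0.6764 − x) = 28.5234832
(40.989 − 42.915)x = -0.5042228  ⇒  x = 0.26180, y = 0.41460
Xg-41: 26.180%, Xg-43: 41.460%.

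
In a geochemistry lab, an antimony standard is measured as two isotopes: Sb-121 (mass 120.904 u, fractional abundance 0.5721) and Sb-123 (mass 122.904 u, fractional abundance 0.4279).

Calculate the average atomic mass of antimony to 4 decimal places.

The abundance-weighted mean is 0.5721 × 120.904 + 0.4279 × 122.904
= 69.16918 + 52.59062 = 121.75980 u

121.7598 u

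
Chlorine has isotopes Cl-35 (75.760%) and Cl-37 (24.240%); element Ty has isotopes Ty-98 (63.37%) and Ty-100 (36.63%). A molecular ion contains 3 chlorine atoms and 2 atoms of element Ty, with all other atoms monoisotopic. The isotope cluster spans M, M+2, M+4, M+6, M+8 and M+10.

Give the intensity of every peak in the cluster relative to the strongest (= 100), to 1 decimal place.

47.3 : 100.0 : 82.7 : 33.5 : 6.6 : 0.5

Chlorine pattern (n=3): 0.4348304 : 0.41738208 : 0.13354464 : 0.01424288
Element Ty pattern (n=2): 0.40157569 : 0.46424862 : 0.13417569
Convolve the two distributions (both contribute in 2-u steps):
  M: 0.4348304×0.40157569 = 0.174617
  M+2: 0.4348304×0.46424862 + 0.41738208×0.40157569 = 0.369480
  M+4: 0.4348304×0.13417569 + 0.41738208×0.46424862 + 0.13354464×0.40157569 = 0.305741
  M+6: 0.41738208×0.13417569 + 0.13354464×0.46424862 + 0.01424288×0.40157569 = 0.123720
  M+8: 0.13354464×0.13417569 + 0.01424288×0.46424862 = 0.024531
  M+10: 0.01424288×0.13417569 = 0.001911
Scale to base peak (0.369480) = 100: 47.3 : 100.0 : 82.7 : 33.5 : 6.6 : 0.5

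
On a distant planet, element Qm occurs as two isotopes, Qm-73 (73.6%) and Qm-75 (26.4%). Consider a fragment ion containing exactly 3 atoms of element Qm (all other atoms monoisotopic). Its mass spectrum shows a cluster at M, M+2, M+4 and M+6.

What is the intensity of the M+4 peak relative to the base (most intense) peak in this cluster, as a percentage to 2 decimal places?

35.87%

Binomial terms of (0.736 + 0.264)^3: M 0.3987, M+2 0.4290, M+4 0.1539, M+6 0.0184 → M+2 is the base peak.
P(M+2) = C(3,1) × 0.736^2 × 0.264^1 = 3 × 0.541696 × 0.2640 = 0.429023 (base)
P(M+4) = C(3,2) × 0.736^1 × 0.264^2 = 3 × 0.7360 × 0.069696 = 0.153889
Relative intensity = 0.153889 / 0.429023 × 100 = 35.87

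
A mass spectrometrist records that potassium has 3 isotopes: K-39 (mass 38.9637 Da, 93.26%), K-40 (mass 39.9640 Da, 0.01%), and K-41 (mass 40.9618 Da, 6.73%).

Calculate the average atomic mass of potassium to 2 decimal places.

The abundance-weighted mean is 0.9326 × 38.9637 + 0.0001 × 39.9640 + 0.0673 × 40.9618
= 36.33755 + 0.00400 + 2.75673 = 39.09828 Da

39.10 Da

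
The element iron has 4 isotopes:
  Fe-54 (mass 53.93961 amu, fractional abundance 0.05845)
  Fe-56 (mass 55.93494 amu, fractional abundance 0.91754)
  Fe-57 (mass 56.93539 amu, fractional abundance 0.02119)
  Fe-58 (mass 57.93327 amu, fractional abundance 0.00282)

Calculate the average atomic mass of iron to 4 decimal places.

Weight each isotope mass by its fractional abundance: 0.05845 × 53.93961 + 0.91754 × 55.93494 + 0.02119 × 56.93539 + 0.00282 × 57.93327
= 3.152770 + 51.322545 + 1.206461 + 0.163372 = 55.845148 amu

55.8451 amu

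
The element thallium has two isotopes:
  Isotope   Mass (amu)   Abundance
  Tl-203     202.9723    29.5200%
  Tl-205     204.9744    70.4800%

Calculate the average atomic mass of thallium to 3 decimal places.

The abundance-weighted mean is 0.295200 × 202.9723 + 0.704800 × 204.9744
= 59.91742 + 144.46596 = 204.38338 amu

204.383 amu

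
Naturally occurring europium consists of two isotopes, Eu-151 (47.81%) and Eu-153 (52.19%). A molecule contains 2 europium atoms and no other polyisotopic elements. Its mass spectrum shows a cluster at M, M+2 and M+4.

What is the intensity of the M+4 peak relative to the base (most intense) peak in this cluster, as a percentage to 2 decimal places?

Binomial terms of (0.4781 + 0.5219)^2: M 0.2286, M+2 0.4990, M+4 0.2724 → M+2 is the base peak.
P(M+2) = C(2,1) × 0.4781^1 × 0.5219^1 = 2 × 0.4781 × 0.5219 = 0.499041 (base)
P(M+4) = C(2,2) × 0.4781^0 × 0.5219^2 = 1 × 1.0000 × 0.27237961 = 0.272380
Relative intensity = 0.272380 / 0.499041 × 100 = 54.58

54.58%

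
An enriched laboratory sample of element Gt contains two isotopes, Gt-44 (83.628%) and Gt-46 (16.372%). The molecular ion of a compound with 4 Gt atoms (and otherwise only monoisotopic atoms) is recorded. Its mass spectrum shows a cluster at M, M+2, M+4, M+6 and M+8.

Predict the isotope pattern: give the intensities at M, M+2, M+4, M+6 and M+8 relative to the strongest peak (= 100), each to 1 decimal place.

Expanding (0.83628 + 0.16372)^4:
P(M) = 0.83628^4 = 0.489110
P(M+2) = 4 × 0.83628^3 × 0.16372^1 = 0.383016
P(M+4) = 6 × 0.83628^2 × 0.16372^2 = 0.112476
P(M+6) = 4 × 0.83628^1 × 0.16372^3 = 0.014680
P(M+8) = 0.16372^4 = 0.000718
The M peak is largest (0.489110); scaling to 100 gives 100.0 : 78.3 : 23.0 : 3.0 : 0.1.

100.0 : 78.3 : 23.0 : 3.0 : 0.1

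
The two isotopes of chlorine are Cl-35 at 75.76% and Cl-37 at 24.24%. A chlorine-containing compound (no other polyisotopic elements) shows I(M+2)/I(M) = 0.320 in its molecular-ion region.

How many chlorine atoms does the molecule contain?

With n Cl atoms, P(M+2)/P(M) = C(n,1)·p^(n−1)q / p^n = n·q/p = n · 0.2424/0.7576.
n = 0.320 × 0.7576/0.2424 = 1.00 ≈ 1

1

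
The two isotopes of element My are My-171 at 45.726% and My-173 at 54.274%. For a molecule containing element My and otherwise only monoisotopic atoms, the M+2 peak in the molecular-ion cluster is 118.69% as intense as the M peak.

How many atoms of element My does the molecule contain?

With n My atoms, P(M+2)/P(M) = C(n,1)·p^(n−1)q / p^n = n·q/p = n · 0.54274/0.45726.
n = 1.1869 × 0.45726/0.54274 = 1.00 ≈ 1

1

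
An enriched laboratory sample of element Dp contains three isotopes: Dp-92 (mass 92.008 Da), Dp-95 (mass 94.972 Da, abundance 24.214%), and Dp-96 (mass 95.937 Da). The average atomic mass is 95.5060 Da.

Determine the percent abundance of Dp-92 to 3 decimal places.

Let x and y be the fractions of Dp-92 and Dp-96. Then x + y = 1 − 0.24214 = 0.75786 and 92.008x + 95.937y = 95.5060 − 0.24214×94.972 = 72.50947992.
Substituting: 92.008x + 95.937(0.75786 − x) = 72.50947992
(92.008 − 95.937)x = -0.1973349  ⇒  x = 0.05023, y = 0.70763
Dp-92: 5.023%, Dp-96: 70.763%.

5.023%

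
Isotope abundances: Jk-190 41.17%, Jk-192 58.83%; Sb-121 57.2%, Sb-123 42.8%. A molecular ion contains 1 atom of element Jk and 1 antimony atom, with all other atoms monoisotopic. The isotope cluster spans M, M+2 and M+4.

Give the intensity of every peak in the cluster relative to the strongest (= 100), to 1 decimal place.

Element Jk pattern (n=1): 0.4117 : 0.5883
Antimony pattern (n=1): 0.5720 : 0.4280
Convolve the two distributions (both contribute in 2-u steps):
  M: 0.4117×0.5720 = 0.235492
  M+2: 0.4117×0.4280 + 0.5883×0.5720 = 0.512715
  M+4: 0.5883×0.4280 = 0.251792
Scale to base peak (0.512715) = 100: 45.9 : 100.0 : 49.1

45.9 : 100.0 : 49.1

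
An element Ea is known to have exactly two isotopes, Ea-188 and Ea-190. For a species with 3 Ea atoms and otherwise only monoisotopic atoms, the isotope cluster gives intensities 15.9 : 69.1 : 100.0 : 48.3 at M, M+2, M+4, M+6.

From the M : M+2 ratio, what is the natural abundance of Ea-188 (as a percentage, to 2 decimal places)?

Let p = fractional abundance of Ea-188. I(M+2)/I(M) = [C(3,1)·p^2·(1−p)] / p^3 = 3·(1−p)/p = 69.1/15.9 = 4.3459
(1−p)/p = 4.3459/3 = 1.4486  ⇒  p = 1/(1 + 1.4486) = 0.4084
Ea-188: 40.84%, Ea-190: 59.16%.

40.84%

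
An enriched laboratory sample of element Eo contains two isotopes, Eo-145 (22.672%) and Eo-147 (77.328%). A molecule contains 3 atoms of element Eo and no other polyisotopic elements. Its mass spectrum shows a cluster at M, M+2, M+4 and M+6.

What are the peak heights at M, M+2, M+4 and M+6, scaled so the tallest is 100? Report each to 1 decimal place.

The 3 Eo atoms are independent, so intensities follow the terms of (0.22672 + 0.77328)^3.
P(M) = 0.22672^3 = 0.011654
P(M+2) = 3 × 0.22672^2 × 0.77328^1 = 0.119244
P(M+4) = 3 × 0.22672^1 × 0.77328^2 = 0.406710
P(M+6) = 0.77328^3 = 0.462392
The M+6 peak is largest (0.462392); scaling to 100 gives 2.5 : 25.8 : 88.0 : 100.0.

2.5 : 25.8 : 88.0 : 100.0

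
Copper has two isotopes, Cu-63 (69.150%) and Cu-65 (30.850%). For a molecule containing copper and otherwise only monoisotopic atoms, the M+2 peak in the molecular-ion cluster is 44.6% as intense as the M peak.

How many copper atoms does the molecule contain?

For n independent Cu atoms, I(M+2)/I(M) = n · (abundance Cu-65) / (abundance Cu-63) = n · 0.30850/0.69150.
n = 0.446 × 0.69150/0.30850 = 1.00 ≈ 1

1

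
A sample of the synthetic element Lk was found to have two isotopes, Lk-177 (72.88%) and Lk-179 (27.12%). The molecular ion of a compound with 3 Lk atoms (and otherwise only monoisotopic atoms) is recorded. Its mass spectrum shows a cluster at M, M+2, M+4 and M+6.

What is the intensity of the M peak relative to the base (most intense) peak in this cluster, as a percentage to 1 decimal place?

89.6%

Term probabilities: M 0.3871, M+2 0.4321, M+4 0.1608, M+6 0.0199. Base peak = M+2.
P(M+2) = C(3,1) × 0.7288^2 × 0.2712^1 = 3 × 0.53114944 × 0.2712 = 0.432143 (base)
P(M) = C(3,0) × 0.7288^3 × 0.2712^0 = 1 × 0.38710171 × 1.0000 = 0.387102
Relative intensity = 0.387102 / 0.432143 × 100 = 89.6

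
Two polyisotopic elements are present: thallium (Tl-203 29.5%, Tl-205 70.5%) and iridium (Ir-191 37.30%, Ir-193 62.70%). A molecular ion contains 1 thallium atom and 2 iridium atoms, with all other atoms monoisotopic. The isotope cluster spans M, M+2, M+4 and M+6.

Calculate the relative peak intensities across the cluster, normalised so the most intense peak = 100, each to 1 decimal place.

9.2 : 53.0 : 100.0 : 62.2

Thallium pattern (n=1): 0.2950 : 0.7050
Iridium pattern (n=2): 0.139129 : 0.467742 : 0.393129
Convolve the two distributions (both contribute in 2-u steps):
  M: 0.2950×0.139129 = 0.041043
  M+2: 0.2950×0.467742 + 0.7050×0.139129 = 0.236070
  M+4: 0.2950×0.393129 + 0.7050×0.467742 = 0.445731
  M+6: 0.7050×0.393129 = 0.277156
Scale to base peak (0.445731) = 100: 9.2 : 53.0 : 100.0 : 62.2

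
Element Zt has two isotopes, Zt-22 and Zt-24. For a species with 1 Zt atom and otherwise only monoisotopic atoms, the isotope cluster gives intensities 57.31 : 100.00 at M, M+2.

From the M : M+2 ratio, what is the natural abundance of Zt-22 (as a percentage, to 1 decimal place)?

36.4%

If p is the fraction of Zt that is Zt-22, then I(M+2)/I(M) = [C(1,1)·p^0·(1−p)] / p^1 = 1·(1−p)/p = 100.00/57.31 = 1.7449
(1−p)/p = 1.7449/1 = 1.7449  ⇒  p = 1/(1 + 1.7449) = 0.3643
Zt-22: 36.4%, Zt-24: 63.6%.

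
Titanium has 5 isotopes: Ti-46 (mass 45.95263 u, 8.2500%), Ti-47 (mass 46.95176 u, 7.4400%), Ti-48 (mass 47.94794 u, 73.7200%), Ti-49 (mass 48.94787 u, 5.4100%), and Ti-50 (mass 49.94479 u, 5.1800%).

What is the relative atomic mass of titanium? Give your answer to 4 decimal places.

The abundance-weighted mean is 0.082500 × 45.95263 + 0.074400 × 46.95176 + 0.737200 × 47.94794 + 0.054100 × 48.94787 + 0.051800 × 49.94479
= 3.791092 + 3.493211 + 35.347221 + 2.648080 + 2.587140 = 47.866744 u

47.8667 u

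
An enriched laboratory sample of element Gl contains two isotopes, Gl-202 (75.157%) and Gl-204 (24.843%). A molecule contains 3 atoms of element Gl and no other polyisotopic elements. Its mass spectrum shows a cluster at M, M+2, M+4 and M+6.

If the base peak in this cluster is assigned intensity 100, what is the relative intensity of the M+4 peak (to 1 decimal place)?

32.8

Term probabilities: M 0.4245, M+2 0.4210, M+4 0.1392, M+6 0.0153. Base peak = M.
P(M) = C(3,0) × 0.75157^3 × 0.24843^0 = 1 × 0.42452992 × 1.0000 = 0.424530 (base)
P(M+4) = C(3,2) × 0.75157^1 × 0.24843^2 = 3 × 0.75157 × 0.06171746 = 0.139155
Relative intensity = 0.139155 / 0.424530 × 100 = 32.8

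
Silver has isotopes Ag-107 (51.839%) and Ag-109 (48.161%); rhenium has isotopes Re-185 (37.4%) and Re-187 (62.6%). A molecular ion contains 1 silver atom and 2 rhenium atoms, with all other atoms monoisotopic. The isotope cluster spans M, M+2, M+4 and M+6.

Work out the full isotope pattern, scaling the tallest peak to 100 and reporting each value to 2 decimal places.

16.92 : 72.34 : 100.00 : 44.03

Silver pattern (n=1): 0.51839 : 0.48161
Rhenium pattern (n=2): 0.139876 : 0.468248 : 0.391876
Convolve the two distributions (both contribute in 2-u steps):
  M: 0.51839×0.139876 = 0.072510
  M+2: 0.51839×0.468248 + 0.48161×0.139876 = 0.310101
  M+4: 0.51839×0.391876 + 0.48161×0.468248 = 0.428658
  M+6: 0.48161×0.391876 = 0.188731
Scale to base peak (0.428658) = 100: 16.92 : 72.34 : 100.00 : 44.03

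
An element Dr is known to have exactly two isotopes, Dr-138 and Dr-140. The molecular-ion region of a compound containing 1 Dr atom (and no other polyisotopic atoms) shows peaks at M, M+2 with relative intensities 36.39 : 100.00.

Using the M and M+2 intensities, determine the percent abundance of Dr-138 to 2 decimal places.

26.68%

Write p for the Dr-138 fraction. I(M+2)/I(M) = [C(1,1)·p^0·(1−p)] / p^1 = 1·(1−p)/p = 100.00/36.39 = 2.7480
(1−p)/p = 2.7480/1 = 2.7480  ⇒  p = 1/(1 + 2.7480) = 0.2668
Dr-138: 26.68%, Dr-140: 73.32%.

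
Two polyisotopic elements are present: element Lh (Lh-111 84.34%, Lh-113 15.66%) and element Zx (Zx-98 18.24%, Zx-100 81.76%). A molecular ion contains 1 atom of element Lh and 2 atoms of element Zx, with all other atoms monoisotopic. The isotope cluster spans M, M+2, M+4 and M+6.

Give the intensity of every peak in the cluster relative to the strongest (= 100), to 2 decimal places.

Element Lh pattern (n=1): 0.8434 : 0.1566
Element Zx pattern (n=2): 0.03326976 : 0.29826048 : 0.66846976
Convolve the two distributions (both contribute in 2-u steps):
  M: 0.8434×0.03326976 = 0.028060
  M+2: 0.8434×0.29826048 + 0.1566×0.03326976 = 0.256763
  M+4: 0.8434×0.66846976 + 0.1566×0.29826048 = 0.610495
  M+6: 0.1566×0.66846976 = 0.104682
Scale to base peak (0.610495) = 100: 4.60 : 42.06 : 100.00 : 17.15

4.60 : 42.06 : 100.00 : 17.15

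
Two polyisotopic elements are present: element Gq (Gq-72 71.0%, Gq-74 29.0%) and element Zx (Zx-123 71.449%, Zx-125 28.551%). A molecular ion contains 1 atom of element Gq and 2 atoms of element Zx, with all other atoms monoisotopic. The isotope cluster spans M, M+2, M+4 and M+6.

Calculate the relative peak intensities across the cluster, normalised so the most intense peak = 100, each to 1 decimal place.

82.8 : 100.0 : 40.3 : 5.4

Element Gq pattern (n=1): 0.7100 : 0.2900
Element Zx pattern (n=2): 0.51049596 : 0.40798808 : 0.08151596
Convolve the two distributions (both contribute in 2-u steps):
  M: 0.7100×0.51049596 = 0.362452
  M+2: 0.7100×0.40798808 + 0.2900×0.51049596 = 0.437715
  M+4: 0.7100×0.08151596 + 0.2900×0.40798808 = 0.176193
  M+6: 0.2900×0.08151596 = 0.023640
Scale to base peak (0.437715) = 100: 82.8 : 100.0 : 40.3 : 5.4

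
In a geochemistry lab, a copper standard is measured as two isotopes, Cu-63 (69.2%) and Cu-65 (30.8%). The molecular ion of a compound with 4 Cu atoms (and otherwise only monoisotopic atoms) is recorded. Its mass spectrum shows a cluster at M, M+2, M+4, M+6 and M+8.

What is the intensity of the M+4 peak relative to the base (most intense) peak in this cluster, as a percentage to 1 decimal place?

(0.692 + 0.308)^4 gives M 0.2293, M+2 0.4083, M+4 0.2726, M+6 0.0809, M+8 0.0090; the largest is M+2.
P(M+2) = C(4,1) × 0.692^3 × 0.308^1 = 4 × 0.33137389 × 0.3080 = 0.408253 (base)
P(M+4) = C(4,2) × 0.692^2 × 0.308^2 = 6 × 0.478864 × 0.094864 = 0.272562
Relative intensity = 0.272562 / 0.408253 × 100 = 66.8

66.8%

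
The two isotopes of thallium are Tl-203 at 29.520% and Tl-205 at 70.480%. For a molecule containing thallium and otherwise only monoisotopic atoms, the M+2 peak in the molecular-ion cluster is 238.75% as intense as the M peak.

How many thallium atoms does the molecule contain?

The M+2/M ratio from n Tl atoms is n · q/p = n · 0.70480/0.29520.
n = 2.3875 × 0.29520/0.70480 = 1.00 ≈ 1

1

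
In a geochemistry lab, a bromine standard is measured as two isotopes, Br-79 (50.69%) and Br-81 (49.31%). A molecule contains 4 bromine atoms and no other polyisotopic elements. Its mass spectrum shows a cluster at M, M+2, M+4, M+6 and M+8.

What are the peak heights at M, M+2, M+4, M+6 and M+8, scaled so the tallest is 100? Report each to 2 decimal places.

Each Br atom is independently Br-79 (p = 0.5069) or Br-81 (q = 0.4931); the cluster is the binomial expansion (p + q)^4.
P(M) = 0.5069^4 = 0.066022
P(M+2) = 4 × 0.5069^3 × 0.4931^1 = 0.256899
P(M+4) = 6 × 0.5069^2 × 0.4931^2 = 0.374857
P(M+6) = 4 × 0.5069^1 × 0.4931^3 = 0.243101
P(M+8) = 0.4931^4 = 0.059121
The M+4 peak is largest (0.374857); scaling to 100 gives 17.61 : 68.53 : 100.00 : 64.85 : 15.77.

17.61 : 68.53 : 100.00 : 64.85 : 15.77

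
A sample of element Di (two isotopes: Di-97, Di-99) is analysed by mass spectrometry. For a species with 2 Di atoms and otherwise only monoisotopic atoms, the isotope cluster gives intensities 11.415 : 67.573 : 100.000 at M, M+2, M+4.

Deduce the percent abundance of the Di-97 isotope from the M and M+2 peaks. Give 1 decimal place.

Let p = fractional abundance of Di-97. I(M+2)/I(M) = [C(2,1)·p^1·(1−p)] / p^2 = 2·(1−p)/p = 67.573/11.415 = 5.9197
(1−p)/p = 5.9197/2 = 2.9598  ⇒  p = 1/(1 + 2.9598) = 0.2525
Di-97: 25.3%, Di-99: 74.7%.

25.3%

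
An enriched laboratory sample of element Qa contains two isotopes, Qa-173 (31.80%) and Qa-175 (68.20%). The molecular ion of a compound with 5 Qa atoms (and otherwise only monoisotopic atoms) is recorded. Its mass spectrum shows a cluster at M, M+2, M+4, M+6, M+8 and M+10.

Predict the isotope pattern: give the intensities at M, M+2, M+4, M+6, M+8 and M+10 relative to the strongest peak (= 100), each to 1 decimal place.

Each Qa atom is independently Qa-173 (p = 0.3180) or Qa-175 (q = 0.6820); the cluster is the binomial expansion (p + q)^5.
P(M) = 0.3180^5 = 0.003252
P(M+2) = 5 × 0.3180^4 × 0.6820^1 = 0.034871
P(M+4) = 10 × 0.3180^3 × 0.6820^2 = 0.149572
P(M+6) = 10 × 0.3180^2 × 0.6820^3 = 0.320780
P(M+8) = 5 × 0.3180^1 × 0.6820^4 = 0.343981
P(M+10) = 0.6820^5 = 0.147544
The M+8 peak is largest (0.343981); scaling to 100 gives 0.9 : 10.1 : 43.5 : 93.3 : 100.0 : 42.9.

0.9 : 10.1 : 43.5 : 93.3 : 100.0 : 42.9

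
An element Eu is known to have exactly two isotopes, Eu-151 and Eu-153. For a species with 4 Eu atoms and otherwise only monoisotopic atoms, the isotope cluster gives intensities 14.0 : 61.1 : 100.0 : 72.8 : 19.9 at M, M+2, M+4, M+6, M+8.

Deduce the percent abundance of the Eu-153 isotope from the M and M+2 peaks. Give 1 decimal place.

52.2%

If p is the fraction of Eu that is Eu-151, then I(M+2)/I(M) = [C(4,1)·p^3·(1−p)] / p^4 = 4·(1−p)/p = 61.1/14.0 = 4.3643
(1−p)/p = 4.3643/4 = 1.0911  ⇒  p = 1/(1 + 1.0911) = 0.4782
Eu-151: 47.8%, Eu-153: 52.2%.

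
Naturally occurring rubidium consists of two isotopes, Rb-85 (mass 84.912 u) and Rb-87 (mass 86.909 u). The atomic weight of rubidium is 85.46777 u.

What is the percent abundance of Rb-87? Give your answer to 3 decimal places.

27.830%

With x = fraction of Rb-85 (so Rb-87 is 1 − x):
84.912·x + 86.909·(1 − x) = 85.46777
(84.912 − 86.909)·x = 85.46777 − 86.909
x = -1.44123 / -1.997 = 0.72170 → 72.170% Rb-85, 27.830% Rb-87.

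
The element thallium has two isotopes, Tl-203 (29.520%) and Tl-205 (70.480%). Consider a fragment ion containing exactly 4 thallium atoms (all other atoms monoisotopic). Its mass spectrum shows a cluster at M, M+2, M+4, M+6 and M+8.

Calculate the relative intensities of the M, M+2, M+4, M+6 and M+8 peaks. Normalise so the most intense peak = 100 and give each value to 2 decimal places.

Each Tl atom is independently Tl-203 (p = 0.29520) or Tl-205 (q = 0.70480); the cluster is the binomial expansion (p + q)^4.
P(M) = 0.29520^4 = 0.007594
P(M+2) = 4 × 0.29520^3 × 0.70480^1 = 0.072523
P(M+4) = 6 × 0.29520^2 × 0.70480^2 = 0.259726
P(M+6) = 4 × 0.29520^1 × 0.70480^3 = 0.413403
P(M+8) = 0.70480^4 = 0.246754
The M+6 peak is largest (0.413403); scaling to 100 gives 1.84 : 17.54 : 62.83 : 100.00 : 59.69.

1.84 : 17.54 : 62.83 : 100.00 : 59.69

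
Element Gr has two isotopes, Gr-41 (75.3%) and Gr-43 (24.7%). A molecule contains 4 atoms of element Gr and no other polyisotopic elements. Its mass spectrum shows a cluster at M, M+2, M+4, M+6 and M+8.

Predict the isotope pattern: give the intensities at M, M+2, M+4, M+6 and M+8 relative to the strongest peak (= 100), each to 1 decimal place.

76.2 : 100.0 : 49.2 : 10.8 : 0.9

Each Gr atom is independently Gr-41 (p = 0.753) or Gr-43 (q = 0.247); the cluster is the binomial expansion (p + q)^4.
P(M) = 0.753^4 = 0.321499
P(M+2) = 4 × 0.753^3 × 0.247^1 = 0.421834
P(M+4) = 6 × 0.753^2 × 0.247^2 = 0.207556
P(M+6) = 4 × 0.753^1 × 0.247^3 = 0.045388
P(M+8) = 0.247^4 = 0.003722
The M+2 peak is largest (0.421834); scaling to 100 gives 76.2 : 100.0 : 49.2 : 10.8 : 0.9.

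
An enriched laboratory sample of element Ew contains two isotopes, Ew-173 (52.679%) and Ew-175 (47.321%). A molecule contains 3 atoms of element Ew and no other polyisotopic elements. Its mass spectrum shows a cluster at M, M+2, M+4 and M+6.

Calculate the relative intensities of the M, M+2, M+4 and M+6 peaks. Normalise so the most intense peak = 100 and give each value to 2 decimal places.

Expanding (0.52679 + 0.47321)^3:
P(M) = 0.52679^3 = 0.146188
P(M+2) = 3 × 0.52679^2 × 0.47321^1 = 0.393958
P(M+4) = 3 × 0.52679^1 × 0.47321^2 = 0.353889
P(M+6) = 0.47321^3 = 0.105965
The M+2 peak is largest (0.393958); scaling to 100 gives 37.11 : 100.00 : 89.83 : 26.90.

37.11 : 100.00 : 89.83 : 26.90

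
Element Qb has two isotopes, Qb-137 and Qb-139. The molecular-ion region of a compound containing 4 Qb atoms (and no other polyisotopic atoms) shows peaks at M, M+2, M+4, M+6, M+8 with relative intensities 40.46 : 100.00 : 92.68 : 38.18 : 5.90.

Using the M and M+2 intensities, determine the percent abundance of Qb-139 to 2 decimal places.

Let p = fractional abundance of Qb-137. I(M+2)/I(M) = [C(4,1)·p^3·(1−p)] / p^4 = 4·(1−p)/p = 100.00/40.46 = 2.4716
(1−p)/p = 2.4716/4 = 0.6179  ⇒  p = 1/(1 + 0.6179) = 0.6181
Qb-137: 61.81%, Qb-139: 38.19%.

38.19%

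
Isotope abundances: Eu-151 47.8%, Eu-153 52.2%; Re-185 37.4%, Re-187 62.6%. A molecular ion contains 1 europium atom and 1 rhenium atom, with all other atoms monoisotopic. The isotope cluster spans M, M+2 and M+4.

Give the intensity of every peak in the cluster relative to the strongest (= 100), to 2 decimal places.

36.16 : 100.00 : 66.09

Europium pattern (n=1): 0.4780 : 0.5220
Rhenium pattern (n=1): 0.3740 : 0.6260
Convolve the two distributions (both contribute in 2-u steps):
  M: 0.4780×0.3740 = 0.178772
  M+2: 0.4780×0.6260 + 0.5220×0.3740 = 0.494456
  M+4: 0.5220×0.6260 = 0.326772
Scale to base peak (0.494456) = 100: 36.16 : 100.00 : 66.09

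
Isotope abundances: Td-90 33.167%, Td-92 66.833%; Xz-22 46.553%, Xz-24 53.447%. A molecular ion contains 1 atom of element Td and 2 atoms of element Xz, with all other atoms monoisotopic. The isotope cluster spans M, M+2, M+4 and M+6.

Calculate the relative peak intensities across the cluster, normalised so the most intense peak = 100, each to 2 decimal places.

16.82 : 72.52 : 100.00 : 44.68

Element Td pattern (n=1): 0.33167 : 0.66833
Element Xz pattern (n=2): 0.21671818 : 0.49762364 : 0.28565818
Convolve the two distributions (both contribute in 2-u steps):
  M: 0.33167×0.21671818 = 0.071879
  M+2: 0.33167×0.49762364 + 0.66833×0.21671818 = 0.309886
  M+4: 0.33167×0.28565818 + 0.66833×0.49762364 = 0.427321
  M+6: 0.66833×0.28565818 = 0.190914
Scale to base peak (0.427321) = 100: 16.82 : 72.52 : 100.00 : 44.68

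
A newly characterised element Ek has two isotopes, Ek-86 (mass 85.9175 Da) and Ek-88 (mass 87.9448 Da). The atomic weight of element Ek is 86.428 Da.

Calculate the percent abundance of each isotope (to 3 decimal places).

Writing the weighted mean with unknown fraction x of Ek-86:
85.9175·x + 87.9448·(1 − x) = 86.428
(85.9175 − 87.9448)·x = 86.428 − 87.9448
x = -1.5168 / -2.0273 = 0.74819 → 74.819% Ek-86, 25.181% Ek-88.

Ek-86: 74.819%, Ek-88: 25.181%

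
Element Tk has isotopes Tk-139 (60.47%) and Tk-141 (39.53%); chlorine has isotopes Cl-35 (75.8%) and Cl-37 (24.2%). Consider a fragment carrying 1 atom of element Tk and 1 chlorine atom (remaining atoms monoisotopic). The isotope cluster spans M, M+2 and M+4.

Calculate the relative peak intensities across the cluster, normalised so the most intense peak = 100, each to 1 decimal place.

100.0 : 97.3 : 20.9

Element Tk pattern (n=1): 0.6047 : 0.3953
Chlorine pattern (n=1): 0.7580 : 0.2420
Convolve the two distributions (both contribute in 2-u steps):
  M: 0.6047×0.7580 = 0.458363
  M+2: 0.6047×0.2420 + 0.3953×0.7580 = 0.445975
  M+4: 0.3953×0.2420 = 0.095663
Scale to base peak (0.458363) = 100: 100.0 : 97.3 : 20.9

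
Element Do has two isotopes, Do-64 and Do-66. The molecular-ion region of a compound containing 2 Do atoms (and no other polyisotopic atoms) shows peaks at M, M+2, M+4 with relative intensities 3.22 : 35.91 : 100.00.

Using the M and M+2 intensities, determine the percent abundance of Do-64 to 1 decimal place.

If p is the fraction of Do that is Do-64, then I(M+2)/I(M) = [C(2,1)·p^1·(1−p)] / p^2 = 2·(1−p)/p = 35.91/3.22 = 11.1522
(1−p)/p = 11.1522/2 = 5.5761  ⇒  p = 1/(1 + 5.5761) = 0.1521
Do-64: 15.2%, Do-66: 84.8%.

15.2%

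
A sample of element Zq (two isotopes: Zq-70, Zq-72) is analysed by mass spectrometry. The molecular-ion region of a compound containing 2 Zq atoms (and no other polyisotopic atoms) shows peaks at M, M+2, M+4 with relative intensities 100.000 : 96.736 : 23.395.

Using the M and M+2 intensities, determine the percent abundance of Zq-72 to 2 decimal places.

Write p for the Zq-70 fraction. I(M+2)/I(M) = [C(2,1)·p^1·(1−p)] / p^2 = 2·(1−p)/p = 96.736/100.000 = 0.9674
(1−p)/p = 0.9674/2 = 0.4837  ⇒  p = 1/(1 + 0.4837) = 0.6740
Zq-70: 67.40%, Zq-72: 32.60%.

32.60%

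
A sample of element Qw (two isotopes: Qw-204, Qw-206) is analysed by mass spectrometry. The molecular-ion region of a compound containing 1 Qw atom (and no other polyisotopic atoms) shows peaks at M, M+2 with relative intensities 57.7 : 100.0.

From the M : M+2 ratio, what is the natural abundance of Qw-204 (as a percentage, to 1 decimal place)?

Let p = fractional abundance of Qw-204. I(M+2)/I(M) = [C(1,1)·p^0·(1−p)] / p^1 = 1·(1−p)/p = 100.0/57.7 = 1.7331
(1−p)/p = 1.7331/1 = 1.7331  ⇒  p = 1/(1 + 1.7331) = 0.3659
Qw-204: 36.6%, Qw-206: 63.4%.

36.6%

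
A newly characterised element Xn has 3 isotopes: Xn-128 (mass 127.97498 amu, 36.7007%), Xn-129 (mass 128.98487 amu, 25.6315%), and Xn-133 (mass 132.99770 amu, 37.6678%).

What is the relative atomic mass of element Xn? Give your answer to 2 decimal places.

130.13 amu

Ar = Σ fᵢ·mᵢ = 0.367007 × 127.97498 + 0.256315 × 128.98487 + 0.376678 × 132.99770
= 46.967713 + 33.060757 + 50.097308 = 130.125778 amu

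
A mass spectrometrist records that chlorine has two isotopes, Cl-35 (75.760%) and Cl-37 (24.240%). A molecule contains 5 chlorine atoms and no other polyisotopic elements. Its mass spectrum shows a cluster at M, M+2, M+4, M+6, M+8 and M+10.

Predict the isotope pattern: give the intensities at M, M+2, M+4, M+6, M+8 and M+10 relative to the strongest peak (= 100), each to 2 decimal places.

The 5 Cl atoms are independent, so intensities follow the terms of (0.75760 + 0.24240)^5.
P(M) = 0.75760^5 = 0.249574
P(M+2) = 5 × 0.75760^4 × 0.24240^1 = 0.399266
P(M+4) = 10 × 0.75760^3 × 0.24240^2 = 0.255497
P(M+6) = 10 × 0.75760^2 × 0.24240^3 = 0.081748
P(M+8) = 5 × 0.75760^1 × 0.24240^4 = 0.013078
P(M+10) = 0.24240^5 = 0.000837
The M+2 peak is largest (0.399266); scaling to 100 gives 62.51 : 100.00 : 63.99 : 20.47 : 3.28 : 0.21.

62.51 : 100.00 : 63.99 : 20.47 : 3.28 : 0.21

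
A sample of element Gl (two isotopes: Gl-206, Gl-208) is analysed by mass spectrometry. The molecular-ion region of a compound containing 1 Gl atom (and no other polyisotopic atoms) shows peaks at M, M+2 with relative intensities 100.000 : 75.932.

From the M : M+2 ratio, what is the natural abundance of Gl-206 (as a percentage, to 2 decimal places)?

Let p = fractional abundance of Gl-206. I(M+2)/I(M) = [C(1,1)·p^0·(1−p)] / p^1 = 1·(1−p)/p = 75.932/100.000 = 0.7593
(1−p)/p = 0.7593/1 = 0.7593  ⇒  p = 1/(1 + 0.7593) = 0.5684
Gl-206: 56.84%, Gl-208: 43.16%.

56.84%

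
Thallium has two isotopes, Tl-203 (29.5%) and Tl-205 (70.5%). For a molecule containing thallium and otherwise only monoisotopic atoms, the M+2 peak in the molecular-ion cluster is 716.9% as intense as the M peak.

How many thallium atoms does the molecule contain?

With n Tl atoms, P(M+2)/P(M) = C(n,1)·p^(n−1)q / p^n = n·q/p = n · 0.705/0.295.
n = 7.169 × 0.295/0.705 = 3.00 ≈ 3

3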